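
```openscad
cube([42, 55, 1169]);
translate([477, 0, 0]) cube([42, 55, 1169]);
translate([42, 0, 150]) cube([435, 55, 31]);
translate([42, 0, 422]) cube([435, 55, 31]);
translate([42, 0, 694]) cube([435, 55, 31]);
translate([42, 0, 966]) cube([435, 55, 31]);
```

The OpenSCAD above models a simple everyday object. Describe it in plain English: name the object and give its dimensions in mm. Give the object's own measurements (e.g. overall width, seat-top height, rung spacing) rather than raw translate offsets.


A straight ladder. Two 42×55 mm vertical rails, 1169 mm tall, stand 519 mm apart (outside-to-outside) with their front faces coplanar on the −y side. 4 rungs, each 55 mm deep and 31 mm tall, span between the inner faces of the rails, front faces flush with the rails. The lowest rung's underside is at z = 150 mm and rungs are spaced 272 mm apart (underside to underside).


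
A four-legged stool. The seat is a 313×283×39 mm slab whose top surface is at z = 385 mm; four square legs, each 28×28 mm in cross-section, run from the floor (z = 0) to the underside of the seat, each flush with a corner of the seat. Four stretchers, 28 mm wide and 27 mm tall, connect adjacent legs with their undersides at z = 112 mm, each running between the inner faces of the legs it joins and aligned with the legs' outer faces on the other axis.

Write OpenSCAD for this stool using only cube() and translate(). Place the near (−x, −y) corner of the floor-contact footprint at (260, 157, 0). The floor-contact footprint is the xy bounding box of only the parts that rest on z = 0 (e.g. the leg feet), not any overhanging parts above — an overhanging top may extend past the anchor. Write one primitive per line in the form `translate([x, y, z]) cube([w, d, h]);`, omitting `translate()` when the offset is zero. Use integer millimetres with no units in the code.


translate([260, 157, 346]) cube([313, 283, 39]);
translate([260, 157, 0]) cube([28, 28, 346]);
translate([545, 157, 0]) cube([28, 28, 346]);
translate([260, 412, 0]) cube([28, 28, 346]);
translate([545, 412, 0]) cube([28, 28, 346]);
translate([288, 157, 112]) cube([257, 28, 27]);
translate([288, 412, 112]) cube([257, 28, 27]);
translate([260, 185, 112]) cube([28, 227, 27]);
translate([545, 185, 112]) cube([28, 227, 27]);


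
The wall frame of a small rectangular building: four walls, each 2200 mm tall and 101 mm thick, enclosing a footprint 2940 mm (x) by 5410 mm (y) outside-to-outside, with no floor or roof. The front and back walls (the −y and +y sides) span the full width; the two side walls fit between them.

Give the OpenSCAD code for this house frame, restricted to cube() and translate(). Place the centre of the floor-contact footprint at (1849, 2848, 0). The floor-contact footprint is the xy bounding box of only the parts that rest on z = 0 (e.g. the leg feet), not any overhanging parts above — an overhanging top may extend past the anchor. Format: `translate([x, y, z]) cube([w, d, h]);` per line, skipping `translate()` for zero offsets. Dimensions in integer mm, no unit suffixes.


translate([379, 143, 0]) cube([2940, 101, 2200]);
translate([379, 5452, 0]) cube([2940, 101, 2200]);
translate([379, 244, 0]) cube([101, 5208, 2200]);
translate([3218, 244, 0]) cube([101, 5208, 2200]);


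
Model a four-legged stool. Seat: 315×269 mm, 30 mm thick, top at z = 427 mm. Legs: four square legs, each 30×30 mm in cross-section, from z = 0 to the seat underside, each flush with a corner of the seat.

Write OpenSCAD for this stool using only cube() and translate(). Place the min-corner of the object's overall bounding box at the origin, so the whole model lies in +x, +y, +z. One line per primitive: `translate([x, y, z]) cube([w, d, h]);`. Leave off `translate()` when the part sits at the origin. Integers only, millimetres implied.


translate([0, 0, 397]) cube([315, 269, 30]);
cube([30, 30, 397]);
translate([285, 0, 0]) cube([30, 30, 397]);
translate([0, 239, 0]) cube([30, 30, 397]);
translate([285, 239, 0]) cube([30, 30, 397]);


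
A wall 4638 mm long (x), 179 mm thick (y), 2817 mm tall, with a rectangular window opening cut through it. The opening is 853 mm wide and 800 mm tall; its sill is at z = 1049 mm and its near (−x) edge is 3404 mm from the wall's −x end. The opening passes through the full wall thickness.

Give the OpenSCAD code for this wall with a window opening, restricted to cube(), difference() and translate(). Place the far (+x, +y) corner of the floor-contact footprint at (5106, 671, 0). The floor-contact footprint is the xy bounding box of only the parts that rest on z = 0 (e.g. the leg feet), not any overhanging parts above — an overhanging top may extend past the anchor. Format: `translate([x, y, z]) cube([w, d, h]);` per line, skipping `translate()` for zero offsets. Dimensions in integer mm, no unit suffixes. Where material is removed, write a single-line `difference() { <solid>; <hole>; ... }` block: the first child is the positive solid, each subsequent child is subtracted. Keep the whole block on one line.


difference() { translate([468, 492, 0]) cube([4638, 179, 2817]); translate([3872, 492, 1049]) cube([853, 179, 800]); }


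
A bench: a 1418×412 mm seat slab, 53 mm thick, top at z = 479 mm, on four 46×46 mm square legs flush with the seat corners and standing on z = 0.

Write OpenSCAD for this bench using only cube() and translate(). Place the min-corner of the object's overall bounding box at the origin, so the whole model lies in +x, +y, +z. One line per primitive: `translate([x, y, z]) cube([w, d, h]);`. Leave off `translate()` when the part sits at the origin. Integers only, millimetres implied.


translate([0, 0, 426]) cube([1418, 412, 53]);
cube([46, 46, 426]);
translate([0, 366, 0]) cube([46, 46, 426]);
translate([1372, 0, 0]) cube([46, 46, 426]);
translate([1372, 366, 0]) cube([46, 46, 426]);


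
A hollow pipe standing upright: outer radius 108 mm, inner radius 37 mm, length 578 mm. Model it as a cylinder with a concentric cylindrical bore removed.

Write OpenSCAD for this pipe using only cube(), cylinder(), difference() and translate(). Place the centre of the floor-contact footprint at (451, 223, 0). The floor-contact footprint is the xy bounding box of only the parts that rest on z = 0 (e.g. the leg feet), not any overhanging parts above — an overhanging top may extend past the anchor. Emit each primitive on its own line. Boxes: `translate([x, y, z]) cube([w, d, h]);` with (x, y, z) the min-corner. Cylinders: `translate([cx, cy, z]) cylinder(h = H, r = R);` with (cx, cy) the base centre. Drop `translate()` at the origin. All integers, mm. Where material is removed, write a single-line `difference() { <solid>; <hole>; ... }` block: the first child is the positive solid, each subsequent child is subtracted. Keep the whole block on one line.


difference() { translate([451, 223, 0]) cylinder(h = 578, r = 108); translate([451, 223, 0]) cylinder(h = 578, r = 37); }


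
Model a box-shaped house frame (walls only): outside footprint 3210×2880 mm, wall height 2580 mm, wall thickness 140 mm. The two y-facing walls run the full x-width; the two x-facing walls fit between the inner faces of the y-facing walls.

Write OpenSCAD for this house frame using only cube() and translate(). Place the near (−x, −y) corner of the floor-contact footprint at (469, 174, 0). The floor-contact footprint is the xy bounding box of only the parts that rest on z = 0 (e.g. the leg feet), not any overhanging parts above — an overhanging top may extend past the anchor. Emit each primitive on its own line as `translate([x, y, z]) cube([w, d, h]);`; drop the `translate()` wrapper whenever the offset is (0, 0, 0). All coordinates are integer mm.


translate([469, 174, 0]) cube([3210, 140, 2580]);
translate([469, 2914, 0]) cube([3210, 140, 2580]);
translate([469, 314, 0]) cube([140, 2600, 2580]);
translate([3539, 314, 0]) cube([140, 2600, 2580]);


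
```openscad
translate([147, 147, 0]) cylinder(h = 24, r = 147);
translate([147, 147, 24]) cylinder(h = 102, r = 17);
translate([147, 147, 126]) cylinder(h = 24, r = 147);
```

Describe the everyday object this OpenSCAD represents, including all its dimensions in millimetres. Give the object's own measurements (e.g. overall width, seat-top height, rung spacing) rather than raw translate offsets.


A spool: two coaxial disc flanges of radius 147 mm and thickness 24 mm, joined by a core cylinder of radius 17 mm and height 102 mm. The lower flange rests on z = 0 and the three cylinders share a vertical axis.


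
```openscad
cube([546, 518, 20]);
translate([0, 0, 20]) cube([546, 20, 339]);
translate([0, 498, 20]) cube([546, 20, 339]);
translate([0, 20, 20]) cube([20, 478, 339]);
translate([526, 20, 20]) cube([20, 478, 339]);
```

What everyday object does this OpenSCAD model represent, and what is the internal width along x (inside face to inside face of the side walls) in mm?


An open box. The internal width is 506 mm.

A 546×518 base slab with four walls standing on it — an open box. The base is 546 mm wide and the walls are 20 mm thick, so the internal width is 546 − 2 × 20 = 506 mm.


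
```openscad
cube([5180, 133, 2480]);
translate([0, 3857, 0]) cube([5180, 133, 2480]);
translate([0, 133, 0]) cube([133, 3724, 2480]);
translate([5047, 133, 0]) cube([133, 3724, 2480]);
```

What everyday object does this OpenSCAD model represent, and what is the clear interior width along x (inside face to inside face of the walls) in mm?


A house (or room) frame. The interior width is 4914 mm.

Four 2480 mm walls enclosing a rectangle with no floor or roof — a room or house frame. Outside width is 5180 mm and wall thickness is 133 mm, so the interior width is 5180 − 2 × 133 = 4914 mm.


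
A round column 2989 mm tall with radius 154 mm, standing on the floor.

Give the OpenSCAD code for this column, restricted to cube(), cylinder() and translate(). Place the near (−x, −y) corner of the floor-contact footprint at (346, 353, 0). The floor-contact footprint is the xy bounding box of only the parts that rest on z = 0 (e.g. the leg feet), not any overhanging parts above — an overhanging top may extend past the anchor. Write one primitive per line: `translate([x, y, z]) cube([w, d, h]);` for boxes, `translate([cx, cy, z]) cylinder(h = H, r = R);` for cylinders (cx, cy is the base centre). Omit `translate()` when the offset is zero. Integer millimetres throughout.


translate([500, 507, 0]) cylinder(h = 2989, r = 154);


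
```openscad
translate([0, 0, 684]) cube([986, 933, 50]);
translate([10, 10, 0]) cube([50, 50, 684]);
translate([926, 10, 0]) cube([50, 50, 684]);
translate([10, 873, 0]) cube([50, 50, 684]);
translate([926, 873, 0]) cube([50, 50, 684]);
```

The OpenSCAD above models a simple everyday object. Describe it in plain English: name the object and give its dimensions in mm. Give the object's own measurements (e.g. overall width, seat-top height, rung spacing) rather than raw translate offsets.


A rectangular dining table. The top is 986×933×50 mm with its upper surface at z = 734 mm. It stands on four 50×50 mm square legs, each inset 10 mm from the nearest pair of top edges, running from the floor to the underside of the top.


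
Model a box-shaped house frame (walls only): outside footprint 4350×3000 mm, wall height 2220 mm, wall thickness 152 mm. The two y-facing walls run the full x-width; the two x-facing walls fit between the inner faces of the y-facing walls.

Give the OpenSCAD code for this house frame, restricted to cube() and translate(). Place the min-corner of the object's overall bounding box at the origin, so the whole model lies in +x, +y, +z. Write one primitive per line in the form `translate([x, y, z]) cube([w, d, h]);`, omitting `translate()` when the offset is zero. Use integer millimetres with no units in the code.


cube([4350, 152, 2220]);
translate([0, 2848, 0]) cube([4350, 152, 2220]);
translate([0, 152, 0]) cube([152, 2696, 2220]);
translate([4198, 152, 0]) cube([152, 2696, 2220]);


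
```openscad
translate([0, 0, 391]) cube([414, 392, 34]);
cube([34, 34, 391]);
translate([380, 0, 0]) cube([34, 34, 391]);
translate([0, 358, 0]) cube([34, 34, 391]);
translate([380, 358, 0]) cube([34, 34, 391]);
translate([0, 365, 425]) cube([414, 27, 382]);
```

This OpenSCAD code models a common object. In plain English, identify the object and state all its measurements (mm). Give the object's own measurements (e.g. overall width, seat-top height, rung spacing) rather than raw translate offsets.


A chair. The seat is a 414×392×34 mm slab with its top at z = 425 mm, on four 34×34 mm corner legs (flush with the seat edges, standing on z = 0). A flat backrest 27 mm thick, 382 mm tall, spans the full seat width and rises from the seat top along its +y edge, rear face flush with the rear of the seat.


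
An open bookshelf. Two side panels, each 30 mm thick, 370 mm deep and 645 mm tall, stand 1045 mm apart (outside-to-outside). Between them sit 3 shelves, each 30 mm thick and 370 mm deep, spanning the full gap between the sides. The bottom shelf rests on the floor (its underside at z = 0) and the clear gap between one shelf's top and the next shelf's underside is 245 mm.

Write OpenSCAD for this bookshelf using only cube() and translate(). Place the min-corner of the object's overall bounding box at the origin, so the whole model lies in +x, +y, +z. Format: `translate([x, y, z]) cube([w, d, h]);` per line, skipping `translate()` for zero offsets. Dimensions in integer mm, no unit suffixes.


cube([30, 370, 645]);
translate([1015, 0, 0]) cube([30, 370, 645]);
translate([30, 0, 0]) cube([985, 370, 30]);
translate([30, 0, 275]) cube([985, 370, 30]);
translate([30, 0, 550]) cube([985, 370, 30]);


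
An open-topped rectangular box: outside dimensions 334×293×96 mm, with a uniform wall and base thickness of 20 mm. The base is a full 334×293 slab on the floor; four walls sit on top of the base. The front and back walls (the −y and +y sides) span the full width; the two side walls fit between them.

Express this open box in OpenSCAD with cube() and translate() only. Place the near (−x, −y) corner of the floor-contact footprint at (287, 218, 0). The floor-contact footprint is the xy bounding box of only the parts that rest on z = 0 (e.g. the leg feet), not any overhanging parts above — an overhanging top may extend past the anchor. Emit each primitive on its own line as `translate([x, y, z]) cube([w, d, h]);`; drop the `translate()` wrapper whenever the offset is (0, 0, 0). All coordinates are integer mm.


translate([287, 218, 0]) cube([334, 293, 20]);
translate([287, 218, 20]) cube([334, 20, 76]);
translate([287, 491, 20]) cube([334, 20, 76]);
translate([287, 238, 20]) cube([20, 253, 76]);
translate([601, 238, 20]) cube([20, 253, 76]);


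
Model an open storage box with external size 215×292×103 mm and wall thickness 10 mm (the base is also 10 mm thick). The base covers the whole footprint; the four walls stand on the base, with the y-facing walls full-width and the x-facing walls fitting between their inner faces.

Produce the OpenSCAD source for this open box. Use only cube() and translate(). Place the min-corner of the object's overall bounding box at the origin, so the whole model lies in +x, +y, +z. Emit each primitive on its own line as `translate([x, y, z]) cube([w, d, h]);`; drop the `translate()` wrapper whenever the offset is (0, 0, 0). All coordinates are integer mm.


cube([215, 292, 10]);
translate([0, 0, 10]) cube([215, 10, 93]);
translate([0, 282, 10]) cube([215, 10, 93]);
translate([0, 10, 10]) cube([10, 272, 93]);
translate([205, 10, 10]) cube([10, 272, 93]);


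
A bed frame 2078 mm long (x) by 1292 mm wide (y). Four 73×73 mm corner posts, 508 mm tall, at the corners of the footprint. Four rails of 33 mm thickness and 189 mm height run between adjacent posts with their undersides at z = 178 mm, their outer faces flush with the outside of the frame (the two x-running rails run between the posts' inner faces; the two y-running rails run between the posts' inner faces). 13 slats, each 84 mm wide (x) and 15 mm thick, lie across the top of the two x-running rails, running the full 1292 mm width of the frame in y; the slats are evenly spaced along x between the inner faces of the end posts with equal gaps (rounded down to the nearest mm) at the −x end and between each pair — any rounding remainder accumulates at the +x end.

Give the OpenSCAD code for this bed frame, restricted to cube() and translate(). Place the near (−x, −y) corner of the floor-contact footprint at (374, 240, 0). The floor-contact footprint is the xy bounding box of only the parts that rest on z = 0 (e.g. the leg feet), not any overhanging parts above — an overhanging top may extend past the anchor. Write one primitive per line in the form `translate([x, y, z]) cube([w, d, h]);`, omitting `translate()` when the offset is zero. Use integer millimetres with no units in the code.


translate([374, 240, 0]) cube([73, 73, 508]);
translate([374, 1459, 0]) cube([73, 73, 508]);
translate([2379, 240, 0]) cube([73, 73, 508]);
translate([2379, 1459, 0]) cube([73, 73, 508]);
translate([447, 240, 178]) cube([1932, 33, 189]);
translate([447, 1499, 178]) cube([1932, 33, 189]);
translate([374, 313, 178]) cube([33, 1146, 189]);
translate([2419, 313, 178]) cube([33, 1146, 189]);
translate([507, 240, 367]) cube([84, 1292, 15]);
translate([651, 240, 367]) cube([84, 1292, 15]);
translate([795, 240, 367]) cube([84, 1292, 15]);
translate([939, 240, 367]) cube([84, 1292, 15]);
translate([1083, 240, 367]) cube([84, 1292, 15]);
translate([1227, 240, 367]) cube([84, 1292, 15]);
translate([1371, 240, 367]) cube([84, 1292, 15]);
translate([1515, 240, 367]) cube([84, 1292, 15]);
translate([1659, 240, 367]) cube([84, 1292, 15]);
translate([1803, 240, 367]) cube([84, 1292, 15]);
translate([1947, 240, 367]) cube([84, 1292, 15]);
translate([2091, 240, 367]) cube([84, 1292, 15]);
translate([2235, 240, 367]) cube([84, 1292, 15]);


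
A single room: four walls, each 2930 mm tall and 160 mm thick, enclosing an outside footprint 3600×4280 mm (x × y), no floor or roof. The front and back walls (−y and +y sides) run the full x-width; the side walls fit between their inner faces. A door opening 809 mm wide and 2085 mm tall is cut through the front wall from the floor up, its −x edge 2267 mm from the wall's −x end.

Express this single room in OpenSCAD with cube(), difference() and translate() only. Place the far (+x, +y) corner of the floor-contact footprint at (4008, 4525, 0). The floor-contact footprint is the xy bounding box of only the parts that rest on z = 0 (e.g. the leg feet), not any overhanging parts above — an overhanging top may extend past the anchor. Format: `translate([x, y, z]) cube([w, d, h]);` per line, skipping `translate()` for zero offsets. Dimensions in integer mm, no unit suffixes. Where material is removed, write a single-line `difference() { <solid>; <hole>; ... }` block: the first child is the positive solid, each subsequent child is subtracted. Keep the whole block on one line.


difference() { translate([408, 245, 0]) cube([3600, 160, 2930]); translate([2675, 245, 0]) cube([809, 160, 2085]); }
translate([408, 4365, 0]) cube([3600, 160, 2930]);
translate([408, 405, 0]) cube([160, 3960, 2930]);
translate([3848, 405, 0]) cube([160, 3960, 2930]);


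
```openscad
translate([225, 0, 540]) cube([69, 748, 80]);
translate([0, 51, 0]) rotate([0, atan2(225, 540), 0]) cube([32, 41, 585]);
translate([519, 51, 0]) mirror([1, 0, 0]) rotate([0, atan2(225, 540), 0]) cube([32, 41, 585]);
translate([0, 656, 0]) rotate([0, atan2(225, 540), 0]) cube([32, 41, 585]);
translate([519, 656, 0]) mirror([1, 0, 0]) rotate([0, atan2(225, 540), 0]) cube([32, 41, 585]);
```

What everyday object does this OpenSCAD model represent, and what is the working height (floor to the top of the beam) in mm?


A sawhorse. The overall height is 620 mm.

A beam across two mirrored pairs of raked legs — a sawhorse. The beam's underside is at z = 540 (matching the legs' vertical rise in atan2(225, 540)) and the beam is 80 mm tall, so its top is at 540 + 80 = 620 mm. The raked legs top out at the beam's underside, so that is the highest point.


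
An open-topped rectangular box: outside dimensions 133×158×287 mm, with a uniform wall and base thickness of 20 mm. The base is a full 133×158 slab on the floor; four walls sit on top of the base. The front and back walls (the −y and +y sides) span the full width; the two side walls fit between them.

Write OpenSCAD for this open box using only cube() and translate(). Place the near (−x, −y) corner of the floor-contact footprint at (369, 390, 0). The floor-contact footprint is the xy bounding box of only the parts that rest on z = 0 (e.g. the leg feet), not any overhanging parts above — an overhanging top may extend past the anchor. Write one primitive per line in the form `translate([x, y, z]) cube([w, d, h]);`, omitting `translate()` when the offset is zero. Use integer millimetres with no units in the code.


translate([369, 390, 0]) cube([133, 158, 20]);
translate([369, 390, 20]) cube([133, 20, 267]);
translate([369, 528, 20]) cube([133, 20, 267]);
translate([369, 410, 20]) cube([20, 118, 267]);
translate([482, 410, 20]) cube([20, 118, 267]);


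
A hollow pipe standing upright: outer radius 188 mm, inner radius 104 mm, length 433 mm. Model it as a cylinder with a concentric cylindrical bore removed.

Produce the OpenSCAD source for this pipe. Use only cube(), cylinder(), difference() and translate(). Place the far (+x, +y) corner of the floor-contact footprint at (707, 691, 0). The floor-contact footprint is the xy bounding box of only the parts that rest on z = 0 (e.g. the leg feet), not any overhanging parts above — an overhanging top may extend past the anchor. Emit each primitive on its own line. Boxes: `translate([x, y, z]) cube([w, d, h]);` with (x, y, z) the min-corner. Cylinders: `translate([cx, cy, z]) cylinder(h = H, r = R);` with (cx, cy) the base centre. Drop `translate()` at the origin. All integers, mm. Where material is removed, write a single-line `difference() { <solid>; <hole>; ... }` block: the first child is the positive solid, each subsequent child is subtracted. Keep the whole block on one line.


difference() { translate([519, 503, 0]) cylinder(h = 433, r = 188); translate([519, 503, 0]) cylinder(h = 433, r = 104); }


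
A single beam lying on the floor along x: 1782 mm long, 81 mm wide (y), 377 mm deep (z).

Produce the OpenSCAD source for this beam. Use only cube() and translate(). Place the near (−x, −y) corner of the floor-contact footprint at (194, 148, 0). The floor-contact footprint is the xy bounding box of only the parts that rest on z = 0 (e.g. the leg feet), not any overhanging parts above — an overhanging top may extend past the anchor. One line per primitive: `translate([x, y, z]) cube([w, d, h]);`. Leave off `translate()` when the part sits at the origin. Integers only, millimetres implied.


translate([194, 148, 0]) cube([1782, 81, 377]);


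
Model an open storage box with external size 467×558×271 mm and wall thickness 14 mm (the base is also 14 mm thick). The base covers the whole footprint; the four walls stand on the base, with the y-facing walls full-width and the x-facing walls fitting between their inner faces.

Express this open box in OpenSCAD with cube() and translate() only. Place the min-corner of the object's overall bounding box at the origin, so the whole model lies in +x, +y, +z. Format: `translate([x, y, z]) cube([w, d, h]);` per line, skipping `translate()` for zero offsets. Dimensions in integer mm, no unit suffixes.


cube([467, 558, 14]);
translate([0, 0, 14]) cube([467, 14, 257]);
translate([0, 544, 14]) cube([467, 14, 257]);
translate([0, 14, 14]) cube([14, 530, 257]);
translate([453, 14, 14]) cube([14, 530, 257]);


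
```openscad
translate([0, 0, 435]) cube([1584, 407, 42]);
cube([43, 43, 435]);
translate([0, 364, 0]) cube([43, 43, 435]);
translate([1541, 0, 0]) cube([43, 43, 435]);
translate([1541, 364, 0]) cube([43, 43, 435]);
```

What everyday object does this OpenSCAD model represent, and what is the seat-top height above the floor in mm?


A bench. The seat-top height is 477 mm.

A long slab on four corner posts — a bench. The slab sits at z = 435 with thickness 42, so the top is 435 + 42 = 477 mm.


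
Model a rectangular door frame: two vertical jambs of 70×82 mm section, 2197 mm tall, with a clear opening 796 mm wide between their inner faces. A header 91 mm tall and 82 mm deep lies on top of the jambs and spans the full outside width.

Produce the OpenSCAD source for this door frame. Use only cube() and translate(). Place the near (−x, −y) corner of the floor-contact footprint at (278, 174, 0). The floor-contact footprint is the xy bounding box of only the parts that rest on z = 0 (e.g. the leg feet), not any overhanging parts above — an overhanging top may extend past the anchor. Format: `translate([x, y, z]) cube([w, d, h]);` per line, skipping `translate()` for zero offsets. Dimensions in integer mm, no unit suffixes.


translate([278, 174, 0]) cube([70, 82, 2197]);
translate([1144, 174, 0]) cube([70, 82, 2197]);
translate([278, 174, 2197]) cube([936, 82, 91]);


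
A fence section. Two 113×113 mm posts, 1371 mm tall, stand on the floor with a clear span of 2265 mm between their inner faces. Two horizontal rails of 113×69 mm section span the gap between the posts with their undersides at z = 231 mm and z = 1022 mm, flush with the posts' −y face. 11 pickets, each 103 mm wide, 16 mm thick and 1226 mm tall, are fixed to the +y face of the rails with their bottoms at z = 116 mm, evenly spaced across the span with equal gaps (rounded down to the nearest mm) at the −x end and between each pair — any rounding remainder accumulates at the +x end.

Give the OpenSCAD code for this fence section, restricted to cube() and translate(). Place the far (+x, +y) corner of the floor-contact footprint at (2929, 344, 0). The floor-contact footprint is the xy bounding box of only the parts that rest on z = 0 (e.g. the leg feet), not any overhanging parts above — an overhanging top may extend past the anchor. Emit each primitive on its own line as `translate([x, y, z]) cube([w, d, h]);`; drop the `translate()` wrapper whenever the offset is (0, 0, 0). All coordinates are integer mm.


translate([438, 231, 0]) cube([113, 113, 1371]);
translate([2816, 231, 0]) cube([113, 113, 1371]);
translate([551, 231, 231]) cube([2265, 113, 69]);
translate([551, 231, 1022]) cube([2265, 113, 69]);
translate([645, 344, 116]) cube([103, 16, 1226]);
translate([842, 344, 116]) cube([103, 16, 1226]);
translate([1039, 344, 116]) cube([103, 16, 1226]);
translate([1236, 344, 116]) cube([103, 16, 1226]);
translate([1433, 344, 116]) cube([103, 16, 1226]);
translate([1630, 344, 116]) cube([103, 16, 1226]);
translate([1827, 344, 116]) cube([103, 16, 1226]);
translate([2024, 344, 116]) cube([103, 16, 1226]);
translate([2221, 344, 116]) cube([103, 16, 1226]);
translate([2418, 344, 116]) cube([103, 16, 1226]);
translate([2615, 344, 116]) cube([103, 16, 1226]);


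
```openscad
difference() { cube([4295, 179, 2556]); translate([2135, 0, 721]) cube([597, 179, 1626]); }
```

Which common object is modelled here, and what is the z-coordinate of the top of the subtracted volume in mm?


A wall with a window opening. The window head height is 2347 mm.

A wall with a rectangular opening subtracted — a window. Sill at z = 721, opening 1626 mm tall, so the head is at 721 + 1626 = 2347 mm.


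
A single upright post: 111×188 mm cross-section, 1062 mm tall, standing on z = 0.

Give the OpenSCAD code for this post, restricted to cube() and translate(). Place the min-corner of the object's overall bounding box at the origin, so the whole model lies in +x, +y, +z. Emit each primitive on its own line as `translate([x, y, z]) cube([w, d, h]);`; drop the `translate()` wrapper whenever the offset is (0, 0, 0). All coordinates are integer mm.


cube([111, 188, 1062]);


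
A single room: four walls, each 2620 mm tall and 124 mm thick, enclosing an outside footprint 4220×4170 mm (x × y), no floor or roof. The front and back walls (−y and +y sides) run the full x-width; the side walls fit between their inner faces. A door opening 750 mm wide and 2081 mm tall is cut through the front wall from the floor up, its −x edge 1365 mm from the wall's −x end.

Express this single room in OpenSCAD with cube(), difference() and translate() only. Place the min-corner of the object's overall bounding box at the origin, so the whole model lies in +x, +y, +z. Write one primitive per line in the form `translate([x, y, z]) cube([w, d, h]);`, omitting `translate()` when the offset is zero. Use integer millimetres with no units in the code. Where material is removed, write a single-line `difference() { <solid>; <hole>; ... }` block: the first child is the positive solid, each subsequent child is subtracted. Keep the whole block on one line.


difference() { cube([4220, 124, 2620]); translate([1365, 0, 0]) cube([750, 124, 2081]); }
translate([0, 4046, 0]) cube([4220, 124, 2620]);
translate([0, 124, 0]) cube([124, 3922, 2620]);
translate([4096, 124, 0]) cube([124, 3922, 2620]);


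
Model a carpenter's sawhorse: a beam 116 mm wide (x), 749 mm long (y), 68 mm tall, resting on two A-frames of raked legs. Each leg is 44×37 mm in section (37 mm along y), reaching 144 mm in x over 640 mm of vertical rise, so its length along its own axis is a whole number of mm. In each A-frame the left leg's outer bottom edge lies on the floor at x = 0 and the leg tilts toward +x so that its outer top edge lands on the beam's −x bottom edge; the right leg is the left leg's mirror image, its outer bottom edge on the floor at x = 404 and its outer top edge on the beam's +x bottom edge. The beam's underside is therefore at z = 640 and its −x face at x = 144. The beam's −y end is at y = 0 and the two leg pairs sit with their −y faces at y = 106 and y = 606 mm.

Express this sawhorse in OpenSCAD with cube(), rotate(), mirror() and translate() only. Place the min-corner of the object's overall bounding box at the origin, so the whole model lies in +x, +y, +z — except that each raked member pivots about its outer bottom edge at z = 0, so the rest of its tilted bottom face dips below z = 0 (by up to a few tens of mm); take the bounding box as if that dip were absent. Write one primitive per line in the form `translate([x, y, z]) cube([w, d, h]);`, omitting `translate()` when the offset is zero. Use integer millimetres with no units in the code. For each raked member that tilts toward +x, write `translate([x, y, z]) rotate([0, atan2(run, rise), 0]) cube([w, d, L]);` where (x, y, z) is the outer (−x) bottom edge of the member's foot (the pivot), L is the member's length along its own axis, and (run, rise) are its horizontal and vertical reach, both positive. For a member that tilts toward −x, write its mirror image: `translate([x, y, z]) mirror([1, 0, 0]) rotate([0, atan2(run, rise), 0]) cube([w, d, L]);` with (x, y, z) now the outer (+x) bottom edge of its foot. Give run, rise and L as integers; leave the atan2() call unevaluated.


translate([144, 0, 640]) cube([116, 749, 68]);
translate([0, 106, 0]) rotate([0, atan2(144, 640), 0]) cube([44, 37, 656]);
translate([404, 106, 0]) mirror([1, 0, 0]) rotate([0, atan2(144, 640), 0]) cube([44, 37, 656]);
translate([0, 606, 0]) rotate([0, atan2(144, 640), 0]) cube([44, 37, 656]);
translate([404, 606, 0]) mirror([1, 0, 0]) rotate([0, atan2(144, 640), 0]) cube([44, 37, 656]);


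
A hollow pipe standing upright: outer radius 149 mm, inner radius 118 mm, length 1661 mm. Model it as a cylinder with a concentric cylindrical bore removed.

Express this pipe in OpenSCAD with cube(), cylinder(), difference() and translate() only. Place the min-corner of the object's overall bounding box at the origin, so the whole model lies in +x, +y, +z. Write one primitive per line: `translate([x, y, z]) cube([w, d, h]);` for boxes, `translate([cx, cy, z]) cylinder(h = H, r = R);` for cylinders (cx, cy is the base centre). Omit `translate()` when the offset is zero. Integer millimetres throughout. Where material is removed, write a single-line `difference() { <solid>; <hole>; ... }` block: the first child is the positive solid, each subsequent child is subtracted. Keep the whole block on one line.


difference() { translate([149, 149, 0]) cylinder(h = 1661, r = 149); translate([149, 149, 0]) cylinder(h = 1661, r = 118); }


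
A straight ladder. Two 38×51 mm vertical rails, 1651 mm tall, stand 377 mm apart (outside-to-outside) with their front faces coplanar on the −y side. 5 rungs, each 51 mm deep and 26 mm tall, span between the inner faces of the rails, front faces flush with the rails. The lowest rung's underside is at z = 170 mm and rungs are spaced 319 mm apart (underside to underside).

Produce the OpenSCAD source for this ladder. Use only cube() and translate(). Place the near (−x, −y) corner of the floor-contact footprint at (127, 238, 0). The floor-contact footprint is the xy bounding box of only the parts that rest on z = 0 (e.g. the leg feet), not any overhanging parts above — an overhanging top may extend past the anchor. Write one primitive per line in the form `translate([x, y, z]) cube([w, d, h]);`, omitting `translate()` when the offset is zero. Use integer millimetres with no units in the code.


translate([127, 238, 0]) cube([38, 51, 1651]);
translate([466, 238, 0]) cube([38, 51, 1651]);
translate([165, 238, 170]) cube([301, 51, 26]);
translate([165, 238, 489]) cube([301, 51, 26]);
translate([165, 238, 808]) cube([301, 51, 26]);
translate([165, 238, 1127]) cube([301, 51, 26]);
translate([165, 238, 1446]) cube([301, 51, 26]);


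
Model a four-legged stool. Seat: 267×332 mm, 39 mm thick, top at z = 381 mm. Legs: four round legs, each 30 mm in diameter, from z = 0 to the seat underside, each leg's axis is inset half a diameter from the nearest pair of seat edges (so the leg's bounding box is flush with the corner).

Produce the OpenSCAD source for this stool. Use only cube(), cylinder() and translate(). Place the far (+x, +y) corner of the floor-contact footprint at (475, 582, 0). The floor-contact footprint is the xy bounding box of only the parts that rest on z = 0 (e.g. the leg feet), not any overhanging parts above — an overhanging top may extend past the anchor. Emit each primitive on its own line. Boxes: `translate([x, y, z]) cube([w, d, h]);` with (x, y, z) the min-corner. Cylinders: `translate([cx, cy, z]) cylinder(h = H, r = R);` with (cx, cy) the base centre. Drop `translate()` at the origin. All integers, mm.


translate([208, 250, 342]) cube([267, 332, 39]);
translate([223, 265, 0]) cylinder(h = 342, r = 15);
translate([460, 265, 0]) cylinder(h = 342, r = 15);
translate([223, 567, 0]) cylinder(h = 342, r = 15);
translate([460, 567, 0]) cylinder(h = 342, r = 15);


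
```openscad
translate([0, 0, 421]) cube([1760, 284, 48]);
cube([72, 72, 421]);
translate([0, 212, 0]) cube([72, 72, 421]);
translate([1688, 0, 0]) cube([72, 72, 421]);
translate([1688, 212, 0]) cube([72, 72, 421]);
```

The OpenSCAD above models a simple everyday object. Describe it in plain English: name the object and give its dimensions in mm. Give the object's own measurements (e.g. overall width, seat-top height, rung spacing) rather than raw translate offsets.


A long wooden bench with a 1760 mm (x) × 284 mm (y) seat, 48 mm thick, its top surface 469 mm above the floor. Four 72 mm square legs at the seat corners, flush with the edges, run from z = 0 to the seat underside.


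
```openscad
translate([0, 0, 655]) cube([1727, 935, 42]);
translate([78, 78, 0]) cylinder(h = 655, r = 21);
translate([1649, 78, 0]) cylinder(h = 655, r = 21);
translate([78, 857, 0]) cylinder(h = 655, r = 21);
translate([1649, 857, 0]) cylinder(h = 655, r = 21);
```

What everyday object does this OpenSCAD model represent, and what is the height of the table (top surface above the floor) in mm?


A table. The table height is 697 mm.

A 1727×935×42 slab sits at z = 655 on four Ø42 mm round legs — a table. The top surface is at 655 + 42 = 697 mm.


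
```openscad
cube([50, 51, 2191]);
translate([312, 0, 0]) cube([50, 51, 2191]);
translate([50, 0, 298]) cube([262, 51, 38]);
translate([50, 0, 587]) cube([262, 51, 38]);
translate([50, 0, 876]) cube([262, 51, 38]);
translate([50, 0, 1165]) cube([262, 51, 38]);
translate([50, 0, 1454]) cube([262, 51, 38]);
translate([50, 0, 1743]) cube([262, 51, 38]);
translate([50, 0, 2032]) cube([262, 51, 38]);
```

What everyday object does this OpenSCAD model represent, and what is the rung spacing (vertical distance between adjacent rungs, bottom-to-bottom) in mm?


A ladder. The rung spacing is 289 mm.

Two tall 50×51 posts with 7 short bars between them — a ladder. Adjacent rungs sit at z = 298 and z = 587, so the spacing is 587 − 298 = 289 mm.


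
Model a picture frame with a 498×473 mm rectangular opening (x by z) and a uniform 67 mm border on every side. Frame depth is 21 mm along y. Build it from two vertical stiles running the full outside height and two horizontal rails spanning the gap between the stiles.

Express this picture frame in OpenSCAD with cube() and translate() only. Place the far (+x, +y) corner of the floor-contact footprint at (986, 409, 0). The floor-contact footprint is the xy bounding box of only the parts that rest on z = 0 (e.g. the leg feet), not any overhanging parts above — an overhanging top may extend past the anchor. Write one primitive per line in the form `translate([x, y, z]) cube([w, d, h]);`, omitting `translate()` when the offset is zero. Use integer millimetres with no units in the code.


translate([354, 388, 0]) cube([67, 21, 607]);
translate([919, 388, 0]) cube([67, 21, 607]);
translate([421, 388, 0]) cube([498, 21, 67]);
translate([421, 388, 540]) cube([498, 21, 67]);


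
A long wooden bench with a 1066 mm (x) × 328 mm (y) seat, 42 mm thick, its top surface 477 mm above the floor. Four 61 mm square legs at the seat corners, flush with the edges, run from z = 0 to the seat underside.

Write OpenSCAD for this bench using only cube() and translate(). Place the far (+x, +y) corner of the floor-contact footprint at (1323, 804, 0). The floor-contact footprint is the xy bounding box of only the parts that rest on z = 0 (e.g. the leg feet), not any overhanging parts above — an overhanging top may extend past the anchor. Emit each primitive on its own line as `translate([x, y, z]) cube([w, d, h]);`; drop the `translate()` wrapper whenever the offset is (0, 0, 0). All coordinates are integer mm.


// leg_h = 477 − 42 = 435
translate([257, 476, 435]) cube([1066, 328, 42]);
translate([257, 476, 0]) cube([61, 61, 435]);
translate([257, 743, 0]) cube([61, 61, 435]);
translate([1262, 476, 0]) cube([61, 61, 435]);
translate([1262, 743, 0]) cube([61, 61, 435]);


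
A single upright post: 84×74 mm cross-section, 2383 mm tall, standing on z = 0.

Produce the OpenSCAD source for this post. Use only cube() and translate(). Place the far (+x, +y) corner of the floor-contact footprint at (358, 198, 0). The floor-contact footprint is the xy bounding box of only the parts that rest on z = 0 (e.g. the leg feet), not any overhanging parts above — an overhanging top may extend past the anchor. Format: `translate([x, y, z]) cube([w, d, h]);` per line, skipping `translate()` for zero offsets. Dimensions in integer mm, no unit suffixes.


translate([274, 124, 0]) cube([84, 74, 2383]);


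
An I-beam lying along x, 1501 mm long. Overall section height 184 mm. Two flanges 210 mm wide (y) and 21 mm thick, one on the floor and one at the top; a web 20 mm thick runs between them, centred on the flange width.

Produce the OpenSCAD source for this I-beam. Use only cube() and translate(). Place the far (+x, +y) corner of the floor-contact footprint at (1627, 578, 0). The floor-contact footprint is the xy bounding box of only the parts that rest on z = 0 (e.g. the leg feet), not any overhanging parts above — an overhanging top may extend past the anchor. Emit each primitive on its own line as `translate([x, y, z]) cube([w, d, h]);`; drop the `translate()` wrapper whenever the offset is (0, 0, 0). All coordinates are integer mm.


translate([126, 368, 0]) cube([1501, 210, 21]);
translate([126, 463, 21]) cube([1501, 20, 142]);
translate([126, 368, 163]) cube([1501, 210, 21]);
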